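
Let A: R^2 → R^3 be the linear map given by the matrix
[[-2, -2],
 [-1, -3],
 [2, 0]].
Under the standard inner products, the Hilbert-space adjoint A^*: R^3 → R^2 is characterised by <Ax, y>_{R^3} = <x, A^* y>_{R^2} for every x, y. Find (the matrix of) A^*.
A^* = A^T =
[[-2, -1, 2],
 [-2, -3, 0]]

For real matrices with standard dot products, the defining identity <Ax, y> = <x, A^* y> gives (Ax)^T y = x^T (A^*) y, i.e. x^T A^T y = x^T (A^*) y. Since this holds for all x, y, we must have A^* = A^T. Therefore
A^* =
[[-2, -1, 2],
 [-2, -3, 0]].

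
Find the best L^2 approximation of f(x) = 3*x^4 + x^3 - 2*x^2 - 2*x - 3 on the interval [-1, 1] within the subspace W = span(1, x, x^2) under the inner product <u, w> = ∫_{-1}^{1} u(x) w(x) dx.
g(x) = 4*x^2/7 - 7*x/5 - 114/35

The best approximation g ∈ W is the orthogonal projection of f onto W. Writing g = a_0 + a_1 x + a_2 x^2, the coefficients solve the normal equations G · a = b where
  G_{ij} = <φ_i, φ_j> and b_i = <f, φ_i>, with φ_0 = 1, φ_1 = x, φ_2 = x^2.
G =
  [2, 0, 2/3]
  [0, 2/3, 0]
  [2/3, 0, 2/5],
b = (-92/15, -14/15, -68/35).
Solving gives a_0 = -114/35, a_1 = -7/5, a_2 = 4/7, so
  g(x) = 4*x^2/7 - 7*x/5 - 114/35.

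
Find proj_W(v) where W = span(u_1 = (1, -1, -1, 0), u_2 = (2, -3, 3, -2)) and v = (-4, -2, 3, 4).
proj_W(v) = (-57/37, 107/74, 149/74, -7/37)

Set up U = [u_1 | ... | u_2] ∈ R^(4×2). The projector onto W = col(U) is P = U (U^T U)^(-1) U^T.
Compute U^T U =
  [3, 2]
  [2, 26],
and U^T v = (-5, -1).
Solve U^T U · c = U^T v for the coefficients: c = (-64/37, 7/74). The projection is proj_W(v) = U c.
Check: (v - proj_W(v)) · u_1 = 0  (should be 0).
Check: (v - proj_W(v)) · u_2 = 0  (should be 0).
Result: proj_W(v) = (-57/37, 107/74, 149/74, -7/37).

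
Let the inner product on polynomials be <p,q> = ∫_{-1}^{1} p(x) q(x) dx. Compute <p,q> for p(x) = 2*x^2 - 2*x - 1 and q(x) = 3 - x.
<p,q> = -2/3

Expand the product: p(x)·q(x) = -2*x^3 + 8*x^2 - 5*x - 3.
∫_{-1}^{1} of each monomial x^k gives [2/(k+1) if k even, 0 if k odd]. Integrating term-by-term (or equivalently evaluating the antiderivative F(x) = -x^4/2 + 8*x^3/3 - 5*x^2/2 - 3*x at the endpoints):
  F(1) − F(−1) = -10/3 − (-8/3) = -2/3.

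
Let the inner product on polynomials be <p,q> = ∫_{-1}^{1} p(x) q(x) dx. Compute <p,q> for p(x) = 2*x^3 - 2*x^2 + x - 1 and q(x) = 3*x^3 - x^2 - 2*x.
<p,q> = 152/105

Expand the product: p(x)·q(x) = 6*x^6 - 8*x^5 + x^4 - x^2 + 2*x.
∫_{-1}^{1} of each monomial x^k gives [2/(k+1) if k even, 0 if k odd]. Integrating term-by-term (or equivalently evaluating the antiderivative F(x) = 6*x^7/7 - 4*x^6/3 + x^5/5 - x^3/3 + x^2 at the endpoints):
  F(1) − F(−1) = 41/105 − (-37/35) = 152/105.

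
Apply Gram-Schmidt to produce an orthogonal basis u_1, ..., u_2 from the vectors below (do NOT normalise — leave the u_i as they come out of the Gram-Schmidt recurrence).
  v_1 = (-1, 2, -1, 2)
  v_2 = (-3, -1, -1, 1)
Orthogonal basis:
  u_1 = (-1, 2, -1, 2)
  u_2 = (-13/5, -9/5, -3/5, 1/5)

Apply the Gram-Schmidt recurrence
  u_1 = v_1
  u_i = v_i − Σ_{j<i} ((v_i · u_j) / (u_j · u_j)) · u_j.

Step by step this gives:
  u_1 = (-1, 2, -1, 2)
  u_2 = (-13/5, -9/5, -3/5, 1/5)

Orthogonality check:
  u_2 · u_1 = 0 (should be 0)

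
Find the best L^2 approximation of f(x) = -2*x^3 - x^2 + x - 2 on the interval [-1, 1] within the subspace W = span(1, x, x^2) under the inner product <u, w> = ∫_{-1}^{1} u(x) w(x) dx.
g(x) = -x^2 - x/5 - 2

The best approximation g ∈ W is the orthogonal projection of f onto W. Writing g = a_0 + a_1 x + a_2 x^2, the coefficients solve the normal equations G · a = b where
  G_{ij} = <φ_i, φ_j> and b_i = <f, φ_i>, with φ_0 = 1, φ_1 = x, φ_2 = x^2.
G =
  [2, 0, 2/3]
  [0, 2/3, 0]
  [2/3, 0, 2/5],
b = (-14/3, -2/15, -26/15).
Solving gives a_0 = -2, a_1 = -1/5, a_2 = -1, so
  g(x) = -x^2 - x/5 - 2.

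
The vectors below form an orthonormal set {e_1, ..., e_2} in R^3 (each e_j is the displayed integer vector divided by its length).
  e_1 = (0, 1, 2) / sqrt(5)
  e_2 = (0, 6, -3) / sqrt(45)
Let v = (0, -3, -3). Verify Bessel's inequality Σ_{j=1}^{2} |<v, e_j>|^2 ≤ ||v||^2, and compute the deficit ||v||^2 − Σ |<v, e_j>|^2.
Σ |<v, e_j>|^2 = 18; ||v||^2 = 18; deficit = 0

Write each e_j = u_j / sqrt(<u_j, u_j>) where u_j is the displayed integer vector. Then <v, e_j> = <v, u_j> / sqrt(<u_j, u_j>), so |<v, e_j>|^2 = <v, u_j>^2 / <u_j, u_j>.
Coefficients: <v, e_1> = -9/sqrt(5), <v, e_2> = -9/sqrt(45).
Square and sum: Σ |<v, e_j>|^2 = 18.
Compute ||v||^2 = v·v = 18.
Deficit = 18 − 18 = 0 ≥ 0, confirming Bessel's inequality. (The deficit equals ||v − Σ <v,e_j> e_j||^2, the squared distance from v to span{e_j}.)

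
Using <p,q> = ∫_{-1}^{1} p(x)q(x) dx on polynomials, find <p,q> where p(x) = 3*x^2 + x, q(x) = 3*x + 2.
<p,q> = 6

Expand the product: p(x)·q(x) = 9*x^3 + 9*x^2 + 2*x.
∫_{-1}^{1} of each monomial x^k gives [2/(k+1) if k even, 0 if k odd]. Integrating term-by-term (or equivalently evaluating the antiderivative F(x) = 9*x^4/4 + 3*x^3 + x^2 at the endpoints):
  F(1) − F(−1) = 25/4 − (1/4) = 6.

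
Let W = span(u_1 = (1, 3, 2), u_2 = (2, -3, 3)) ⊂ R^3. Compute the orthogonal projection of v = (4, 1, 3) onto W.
proj_W(v) = (718/307, 273/307, 10*2**(109/264)*3**(83/264)*5**(26/33)*7**(65/264)/27)

Set up U = [u_1 | ... | u_2] ∈ R^(3×2). The projector onto W = col(U) is P = U (U^T U)^(-1) U^T.
Compute U^T U =
  [14, -1]
  [-1, 22],
and U^T v = (13, 14).
Solve U^T U · c = U^T v for the coefficients: c = (300/307, 209/307). The projection is proj_W(v) = U c.
Check: (v - proj_W(v)) · u_1 = 0  (should be 0).
Check: (v - proj_W(v)) · u_2 = 0  (should be 0).
Result: proj_W(v) = (718/307, 273/307, 10*2**(109/264)*3**(83/264)*5**(26/33)*7**(65/264)/27).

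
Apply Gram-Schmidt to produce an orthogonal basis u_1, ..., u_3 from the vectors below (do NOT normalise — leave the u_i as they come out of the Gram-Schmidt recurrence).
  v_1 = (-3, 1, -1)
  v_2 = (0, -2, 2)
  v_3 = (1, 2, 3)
Orthogonal basis:
  u_1 = (-3, 1, -1)
  u_2 = (-12/11, -18/11, 18/11)
  u_3 = (0, 5/2, 5/2)

Apply the Gram-Schmidt recurrence
  u_1 = v_1
  u_i = v_i − Σ_{j<i} ((v_i · u_j) / (u_j · u_j)) · u_j.

Step by step this gives:
  u_1 = (-3, 1, -1)
  u_2 = (-12/11, -18/11, 18/11)
  u_3 = (0, 5/2, 5/2)

Orthogonality check:
  u_2 · u_1 = 0 (should be 0)
  u_3 · u_1 = 0 (should be 0)
  u_3 · u_2 = 0 (should be 0)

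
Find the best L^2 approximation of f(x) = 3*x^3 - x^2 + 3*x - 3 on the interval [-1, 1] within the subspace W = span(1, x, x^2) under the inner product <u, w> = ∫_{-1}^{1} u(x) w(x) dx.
g(x) = -x^2 + 24*x/5 - 3

The best approximation g ∈ W is the orthogonal projection of f onto W. Writing g = a_0 + a_1 x + a_2 x^2, the coefficients solve the normal equations G · a = b where
  G_{ij} = <φ_i, φ_j> and b_i = <f, φ_i>, with φ_0 = 1, φ_1 = x, φ_2 = x^2.
G =
  [2, 0, 2/3]
  [0, 2/3, 0]
  [2/3, 0, 2/5],
b = (-20/3, 16/5, -12/5).
Solving gives a_0 = -3, a_1 = 24/5, a_2 = -1, so
  g(x) = -x^2 + 24*x/5 - 3.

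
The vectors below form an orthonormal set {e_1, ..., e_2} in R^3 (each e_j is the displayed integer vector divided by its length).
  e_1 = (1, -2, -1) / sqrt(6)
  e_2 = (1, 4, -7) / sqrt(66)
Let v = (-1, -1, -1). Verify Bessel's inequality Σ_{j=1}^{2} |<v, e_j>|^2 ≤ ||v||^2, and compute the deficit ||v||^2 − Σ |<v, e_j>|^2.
Σ |<v, e_j>|^2 = 8/11; ||v||^2 = 3; deficit = 25/11

Write each e_j = u_j / sqrt(<u_j, u_j>) where u_j is the displayed integer vector. Then <v, e_j> = <v, u_j> / sqrt(<u_j, u_j>), so |<v, e_j>|^2 = <v, u_j>^2 / <u_j, u_j>.
Coefficients: <v, e_1> = 2/sqrt(6), <v, e_2> = 2/sqrt(66).
Square and sum: Σ |<v, e_j>|^2 = 8/11.
Compute ||v||^2 = v·v = 3.
Deficit = 3 − 8/11 = 25/11 ≥ 0, confirming Bessel's inequality. (The deficit equals ||v − Σ <v,e_j> e_j||^2, the squared distance from v to span{e_j}.)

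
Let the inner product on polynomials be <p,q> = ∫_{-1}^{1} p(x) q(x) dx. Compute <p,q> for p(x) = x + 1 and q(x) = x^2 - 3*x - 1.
<p,q> = -10/3

Expand the product: p(x)·q(x) = x^3 - 2*x^2 - 4*x - 1.
∫_{-1}^{1} of each monomial x^k gives [2/(k+1) if k even, 0 if k odd]. Integrating term-by-term (or equivalently evaluating the antiderivative F(x) = x^4/4 - 2*x^3/3 - 2*x^2 - x at the endpoints):
  F(1) − F(−1) = -41/12 − (-1/12) = -10/3.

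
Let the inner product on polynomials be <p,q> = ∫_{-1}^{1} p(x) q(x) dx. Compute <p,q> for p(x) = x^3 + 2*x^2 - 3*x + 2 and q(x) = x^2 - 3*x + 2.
<p,q> = 88/5

Expand the product: p(x)·q(x) = x^5 - x^4 - 7*x^3 + 15*x^2 - 12*x + 4.
∫_{-1}^{1} of each monomial x^k gives [2/(k+1) if k even, 0 if k odd]. Integrating term-by-term (or equivalently evaluating the antiderivative F(x) = x^6/6 - x^5/5 - 7*x^4/4 + 5*x^3 - 6*x^2 + 4*x at the endpoints):
  F(1) − F(−1) = 73/60 − (-983/60) = 88/5.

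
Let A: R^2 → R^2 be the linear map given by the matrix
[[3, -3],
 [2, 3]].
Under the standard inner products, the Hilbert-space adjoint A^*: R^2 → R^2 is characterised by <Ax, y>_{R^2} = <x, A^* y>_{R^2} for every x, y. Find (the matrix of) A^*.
A^* = A^T =
[[3, 2],
 [-3, 3]]

For real matrices with standard dot products, the defining identity <Ax, y> = <x, A^* y> gives (Ax)^T y = x^T (A^*) y, i.e. x^T A^T y = x^T (A^*) y. Since this holds for all x, y, we must have A^* = A^T. Therefore
A^* =
[[3, 2],
 [-3, 3]].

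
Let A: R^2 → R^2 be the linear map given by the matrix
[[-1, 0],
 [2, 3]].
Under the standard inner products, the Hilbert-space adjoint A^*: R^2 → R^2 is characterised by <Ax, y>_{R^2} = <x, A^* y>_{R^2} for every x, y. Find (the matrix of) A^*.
A^* = A^T =
[[-1, 2],
 [0, 3]]

For real matrices with standard dot products, the defining identity <Ax, y> = <x, A^* y> gives (Ax)^T y = x^T (A^*) y, i.e. x^T A^T y = x^T (A^*) y. Since this holds for all x, y, we must have A^* = A^T. Therefore
A^* =
[[-1, 2],
 [0, 3]].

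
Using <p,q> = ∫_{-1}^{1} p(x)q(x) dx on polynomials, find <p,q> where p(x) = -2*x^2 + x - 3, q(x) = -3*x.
<p,q> = -2

Expand the product: p(x)·q(x) = 6*x^3 - 3*x^2 + 9*x.
∫_{-1}^{1} of each monomial x^k gives [2/(k+1) if k even, 0 if k odd]. Integrating term-by-term (or equivalently evaluating the antiderivative F(x) = 3*x^4/2 - x^3 + 9*x^2/2 at the endpoints):
  F(1) − F(−1) = 5 − (7) = -2.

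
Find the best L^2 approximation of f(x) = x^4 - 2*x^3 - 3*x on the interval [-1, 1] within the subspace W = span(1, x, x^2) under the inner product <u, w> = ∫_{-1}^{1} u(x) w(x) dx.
g(x) = 6*x^2/7 - 21*x/5 - 3/35

The best approximation g ∈ W is the orthogonal projection of f onto W. Writing g = a_0 + a_1 x + a_2 x^2, the coefficients solve the normal equations G · a = b where
  G_{ij} = <φ_i, φ_j> and b_i = <f, φ_i>, with φ_0 = 1, φ_1 = x, φ_2 = x^2.
G =
  [2, 0, 2/3]
  [0, 2/3, 0]
  [2/3, 0, 2/5],
b = (2/5, -14/5, 2/7).
Solving gives a_0 = -3/35, a_1 = -21/5, a_2 = 6/7, so
  g(x) = 6*x^2/7 - 21*x/5 - 3/35.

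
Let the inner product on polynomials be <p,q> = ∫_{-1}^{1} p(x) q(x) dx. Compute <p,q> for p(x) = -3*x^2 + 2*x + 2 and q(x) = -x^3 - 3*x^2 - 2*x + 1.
<p,q> = -28/15

Expand the product: p(x)·q(x) = 3*x^5 + 7*x^4 - 2*x^3 - 13*x^2 - 2*x + 2.
∫_{-1}^{1} of each monomial x^k gives [2/(k+1) if k even, 0 if k odd]. Integrating term-by-term (or equivalently evaluating the antiderivative F(x) = x^6/2 + 7*x^5/5 - x^4/2 - 13*x^3/3 - x^2 + 2*x at the endpoints):
  F(1) − F(−1) = -29/15 − (-1/15) = -28/15.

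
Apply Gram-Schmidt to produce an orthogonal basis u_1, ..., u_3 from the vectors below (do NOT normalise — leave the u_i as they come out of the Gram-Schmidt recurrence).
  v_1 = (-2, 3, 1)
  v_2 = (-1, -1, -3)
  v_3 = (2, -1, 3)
Orthogonal basis:
  u_1 = (-2, 3, 1)
  u_2 = (-11/7, -1/7, -19/7)
  u_3 = (-8/23, -7/23, 5/23)

Apply the Gram-Schmidt recurrence
  u_1 = v_1
  u_i = v_i − Σ_{j<i} ((v_i · u_j) / (u_j · u_j)) · u_j.

Step by step this gives:
  u_1 = (-2, 3, 1)
  u_2 = (-11/7, -1/7, -19/7)
  u_3 = (-8/23, -7/23, 5/23)

Orthogonality check:
  u_2 · u_1 = 0 (should be 0)
  u_3 · u_1 = 0 (should be 0)
  u_3 · u_2 = 0 (should be 0)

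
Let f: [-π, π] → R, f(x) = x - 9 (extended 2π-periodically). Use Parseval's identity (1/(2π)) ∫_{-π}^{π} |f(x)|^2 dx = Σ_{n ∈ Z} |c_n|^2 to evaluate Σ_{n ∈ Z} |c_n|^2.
Σ |c_n|^2 = π^2/3 + 81

Expand and integrate term by term over [-π, π]:
  ∫ (x)^2 dx = 1·(2π^3/3); ∫ 2·1·(-9)·x dx = 0 (odd integrand); ∫ (-9)^2 dx = 81·2π.
So (1/(2π)) ∫_{-π}^{π} (x - 9)^2 dx = 1π^2/3 + 81 = π^2/3 + 81.
Parseval ⇒ Σ |c_n|^2 = π^2/3 + 81.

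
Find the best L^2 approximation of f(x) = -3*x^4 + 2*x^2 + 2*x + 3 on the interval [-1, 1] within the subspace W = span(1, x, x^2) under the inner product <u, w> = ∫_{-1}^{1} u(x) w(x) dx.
g(x) = -4*x^2/7 + 2*x + 114/35

The best approximation g ∈ W is the orthogonal projection of f onto W. Writing g = a_0 + a_1 x + a_2 x^2, the coefficients solve the normal equations G · a = b where
  G_{ij} = <φ_i, φ_j> and b_i = <f, φ_i>, with φ_0 = 1, φ_1 = x, φ_2 = x^2.
G =
  [2, 0, 2/3]
  [0, 2/3, 0]
  [2/3, 0, 2/5],
b = (92/15, 4/3, 68/35).
Solving gives a_0 = 114/35, a_1 = 2, a_2 = -4/7, so
  g(x) = -4*x^2/7 + 2*x + 114/35.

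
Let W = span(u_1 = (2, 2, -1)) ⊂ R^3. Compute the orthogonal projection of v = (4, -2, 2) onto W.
proj_W(v) = (4/9, 4/9, -2/9)

Set up U = [u_1 | ... | u_1] ∈ R^(3×1). The projector onto W = col(U) is P = U (U^T U)^(-1) U^T.
Compute U^T U =
  [9],
and U^T v = (2).
Solve U^T U · c = U^T v for the coefficients: c = (2/9). The projection is proj_W(v) = U c.
Check: (v - proj_W(v)) · u_1 = 0  (should be 0).
Result: proj_W(v) = (4/9, 4/9, -2/9).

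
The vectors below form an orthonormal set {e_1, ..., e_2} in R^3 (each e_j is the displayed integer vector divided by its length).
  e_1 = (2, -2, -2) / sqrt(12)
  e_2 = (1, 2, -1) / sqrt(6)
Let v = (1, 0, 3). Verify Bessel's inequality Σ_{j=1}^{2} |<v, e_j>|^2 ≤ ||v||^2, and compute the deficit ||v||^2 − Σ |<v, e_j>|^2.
Σ |<v, e_j>|^2 = 2; ||v||^2 = 10; deficit = 8

Write each e_j = u_j / sqrt(<u_j, u_j>) where u_j is the displayed integer vector. Then <v, e_j> = <v, u_j> / sqrt(<u_j, u_j>), so |<v, e_j>|^2 = <v, u_j>^2 / <u_j, u_j>.
Coefficients: <v, e_1> = -4/sqrt(12), <v, e_2> = -2/sqrt(6).
Square and sum: Σ |<v, e_j>|^2 = 2.
Compute ||v||^2 = v·v = 10.
Deficit = 10 − 2 = 8 ≥ 0, confirming Bessel's inequality. (The deficit equals ||v − Σ <v,e_j> e_j||^2, the squared distance from v to span{e_j}.)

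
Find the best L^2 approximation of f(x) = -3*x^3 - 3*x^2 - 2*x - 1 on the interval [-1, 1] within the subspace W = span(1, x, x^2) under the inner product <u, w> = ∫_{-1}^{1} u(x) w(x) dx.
g(x) = -3*x^2 - 19*x/5 - 1

The best approximation g ∈ W is the orthogonal projection of f onto W. Writing g = a_0 + a_1 x + a_2 x^2, the coefficients solve the normal equations G · a = b where
  G_{ij} = <φ_i, φ_j> and b_i = <f, φ_i>, with φ_0 = 1, φ_1 = x, φ_2 = x^2.
G =
  [2, 0, 2/3]
  [0, 2/3, 0]
  [2/3, 0, 2/5],
b = (-4, -38/15, -28/15).
Solving gives a_0 = -1, a_1 = -19/5, a_2 = -3, so
  g(x) = -3*x^2 - 19*x/5 - 1.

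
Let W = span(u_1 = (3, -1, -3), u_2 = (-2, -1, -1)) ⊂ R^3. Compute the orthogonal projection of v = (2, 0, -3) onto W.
proj_W(v) = (11/5, -9/10, -5/2)

Set up U = [u_1 | ... | u_2] ∈ R^(3×2). The projector onto W = col(U) is P = U (U^T U)^(-1) U^T.
Compute U^T U =
  [19, -2]
  [-2, 6],
and U^T v = (15, -1).
Solve U^T U · c = U^T v for the coefficients: c = (4/5, 1/10). The projection is proj_W(v) = U c.
Check: (v - proj_W(v)) · u_1 = 0  (should be 0).
Check: (v - proj_W(v)) · u_2 = 0  (should be 0).
Result: proj_W(v) = (11/5, -9/10, -5/2).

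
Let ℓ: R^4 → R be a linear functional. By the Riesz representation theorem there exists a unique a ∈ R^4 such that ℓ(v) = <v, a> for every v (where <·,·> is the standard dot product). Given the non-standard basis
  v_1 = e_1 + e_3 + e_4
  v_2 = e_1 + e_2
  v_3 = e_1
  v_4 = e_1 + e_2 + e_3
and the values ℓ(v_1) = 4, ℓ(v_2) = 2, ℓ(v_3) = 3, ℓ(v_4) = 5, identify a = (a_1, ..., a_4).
a = (3, -1, 3, -2)

Write a = (a_1, ..., a_4) in the standard basis. For each basis vector v_i, ℓ(v_i) = <v_i, a> is a linear equation in the a_j's. Collect the n equations into a matrix system V a = ℓ, where row i of V is v_i (expressed in the standard basis). Since V is invertible (lower-triangular with 1s on the diagonal, up to permutation), solve by back-substitution:
  V =
[[1, 0, 1, 1],
 [1, 1, 0, 0],
 [1, 0, 0, 0],
 [1, 1, 1, 0]]
  V a = (4, 2, 3, 5)
Solving gives a = (3, -1, 3, -2).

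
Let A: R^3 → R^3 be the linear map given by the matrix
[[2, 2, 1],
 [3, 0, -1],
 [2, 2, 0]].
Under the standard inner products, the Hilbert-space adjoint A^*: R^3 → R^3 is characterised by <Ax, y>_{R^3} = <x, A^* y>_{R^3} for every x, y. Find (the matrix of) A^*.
A^* = A^T =
[[2, 3, 2],
 [2, 0, 2],
 [1, -1, 0]]

For real matrices with standard dot products, the defining identity <Ax, y> = <x, A^* y> gives (Ax)^T y = x^T (A^*) y, i.e. x^T A^T y = x^T (A^*) y. Since this holds for all x, y, we must have A^* = A^T. Therefore
A^* =
[[2, 3, 2],
 [2, 0, 2],
 [1, -1, 0]].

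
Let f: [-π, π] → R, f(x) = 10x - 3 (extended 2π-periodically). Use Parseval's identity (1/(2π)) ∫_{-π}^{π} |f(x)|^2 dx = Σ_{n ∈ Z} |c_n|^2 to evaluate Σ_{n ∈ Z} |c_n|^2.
Σ |c_n|^2 = 100π^2/3 + 9

Expand and integrate term by term over [-π, π]:
  ∫ (10x)^2 dx = 100·(2π^3/3); ∫ 2·10·(-3)·x dx = 0 (odd integrand); ∫ (-3)^2 dx = 9·2π.
So (1/(2π)) ∫_{-π}^{π} (10x - 3)^2 dx = 100π^2/3 + 9 = 100π^2/3 + 9.
Parseval ⇒ Σ |c_n|^2 = 100π^2/3 + 9.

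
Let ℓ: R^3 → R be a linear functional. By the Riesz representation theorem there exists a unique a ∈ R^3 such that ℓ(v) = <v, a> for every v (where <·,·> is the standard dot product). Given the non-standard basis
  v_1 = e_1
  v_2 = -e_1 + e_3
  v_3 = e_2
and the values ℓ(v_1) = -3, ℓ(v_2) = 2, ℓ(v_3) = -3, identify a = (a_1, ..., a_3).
a = (-3, -3, -1)

Write a = (a_1, ..., a_3) in the standard basis. For each basis vector v_i, ℓ(v_i) = <v_i, a> is a linear equation in the a_j's. Collect the n equations into a matrix system V a = ℓ, where row i of V is v_i (expressed in the standard basis). Since V is invertible (lower-triangular with 1s on the diagonal, up to permutation), solve by back-substitution:
  V =
[[1, 0, 0],
 [-1, 0, 1],
 [0, 1, 0]]
  V a = (-3, 2, -3)
Solving gives a = (-3, -3, -1).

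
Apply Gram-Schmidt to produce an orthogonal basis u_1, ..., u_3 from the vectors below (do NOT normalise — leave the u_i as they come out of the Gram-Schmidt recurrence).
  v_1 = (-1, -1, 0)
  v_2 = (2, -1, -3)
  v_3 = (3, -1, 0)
Orthogonal basis:
  u_1 = (-1, -1, 0)
  u_2 = (3/2, -3/2, -3)
  u_3 = (4/3, -4/3, 4/3)

Apply the Gram-Schmidt recurrence
  u_1 = v_1
  u_i = v_i − Σ_{j<i} ((v_i · u_j) / (u_j · u_j)) · u_j.

Step by step this gives:
  u_1 = (-1, -1, 0)
  u_2 = (3/2, -3/2, -3)
  u_3 = (4/3, -4/3, 4/3)

Orthogonality check:
  u_2 · u_1 = 0 (should be 0)
  u_3 · u_1 = 0 (should be 0)
  u_3 · u_2 = 0 (should be 0)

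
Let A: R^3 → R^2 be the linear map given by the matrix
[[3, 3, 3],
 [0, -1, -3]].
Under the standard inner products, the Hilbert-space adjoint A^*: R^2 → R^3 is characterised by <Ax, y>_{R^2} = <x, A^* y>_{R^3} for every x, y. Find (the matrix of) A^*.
A^* = A^T =
[[3, 0],
 [3, -1],
 [3, -3]]

For real matrices with standard dot products, the defining identity <Ax, y> = <x, A^* y> gives (Ax)^T y = x^T (A^*) y, i.e. x^T A^T y = x^T (A^*) y. Since this holds for all x, y, we must have A^* = A^T. Therefore
A^* =
[[3, 0],
 [3, -1],
 [3, -3]].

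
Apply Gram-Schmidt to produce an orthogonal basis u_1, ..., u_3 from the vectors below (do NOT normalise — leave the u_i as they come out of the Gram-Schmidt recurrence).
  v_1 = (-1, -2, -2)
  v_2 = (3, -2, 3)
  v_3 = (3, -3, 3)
Orthogonal basis:
  u_1 = (-1, -2, -2)
  u_2 = (22/9, -28/9, 17/9)
  u_3 = (-30/173, -9/173, 24/173)

Apply the Gram-Schmidt recurrence
  u_1 = v_1
  u_i = v_i − Σ_{j<i} ((v_i · u_j) / (u_j · u_j)) · u_j.

Step by step this gives:
  u_1 = (-1, -2, -2)
  u_2 = (22/9, -28/9, 17/9)
  u_3 = (-30/173, -9/173, 24/173)

Orthogonality check:
  u_2 · u_1 = 0 (should be 0)
  u_3 · u_1 = 0 (should be 0)
  u_3 · u_2 = 0 (should be 0)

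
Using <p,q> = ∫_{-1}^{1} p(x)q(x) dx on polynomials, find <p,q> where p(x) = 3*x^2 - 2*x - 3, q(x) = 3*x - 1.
<p,q> = 0

Expand the product: p(x)·q(x) = 9*x^3 - 9*x^2 - 7*x + 3.
∫_{-1}^{1} of each monomial x^k gives [2/(k+1) if k even, 0 if k odd]. Integrating term-by-term (or equivalently evaluating the antiderivative F(x) = 9*x^4/4 - 3*x^3 - 7*x^2/2 + 3*x at the endpoints):
  F(1) − F(−1) = -5/4 − (-5/4) = 0.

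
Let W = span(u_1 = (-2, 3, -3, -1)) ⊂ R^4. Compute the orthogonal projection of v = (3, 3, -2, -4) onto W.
proj_W(v) = (-26/23, 39/23, -39/23, -13/23)

Set up U = [u_1 | ... | u_1] ∈ R^(4×1). The projector onto W = col(U) is P = U (U^T U)^(-1) U^T.
Compute U^T U =
  [23],
and U^T v = (13).
Solve U^T U · c = U^T v for the coefficients: c = (13/23). The projection is proj_W(v) = U c.
Check: (v - proj_W(v)) · u_1 = 0  (should be 0).
Result: proj_W(v) = (-26/23, 39/23, -39/23, -13/23).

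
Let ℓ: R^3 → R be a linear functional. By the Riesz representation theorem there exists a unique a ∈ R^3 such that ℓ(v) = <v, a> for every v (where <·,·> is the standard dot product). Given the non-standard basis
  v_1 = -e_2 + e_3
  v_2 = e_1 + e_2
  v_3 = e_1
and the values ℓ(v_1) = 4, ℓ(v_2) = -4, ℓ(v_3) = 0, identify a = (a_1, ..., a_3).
a = (0, -4, 0)

Write a = (a_1, ..., a_3) in the standard basis. For each basis vector v_i, ℓ(v_i) = <v_i, a> is a linear equation in the a_j's. Collect the n equations into a matrix system V a = ℓ, where row i of V is v_i (expressed in the standard basis). Since V is invertible (lower-triangular with 1s on the diagonal, up to permutation), solve by back-substitution:
  V =
[[0, -1, 1],
 [1, 1, 0],
 [1, 0, 0]]
  V a = (4, -4, 0)
Solving gives a = (0, -4, 0).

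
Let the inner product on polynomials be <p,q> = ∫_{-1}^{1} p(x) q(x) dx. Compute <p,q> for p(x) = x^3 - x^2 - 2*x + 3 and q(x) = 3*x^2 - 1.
<p,q> = -8/15

Expand the product: p(x)·q(x) = 3*x^5 - 3*x^4 - 7*x^3 + 10*x^2 + 2*x - 3.
∫_{-1}^{1} of each monomial x^k gives [2/(k+1) if k even, 0 if k odd]. Integrating term-by-term (or equivalently evaluating the antiderivative F(x) = x^6/2 - 3*x^5/5 - 7*x^4/4 + 10*x^3/3 + x^2 - 3*x at the endpoints):
  F(1) − F(−1) = -31/60 − (1/60) = -8/15.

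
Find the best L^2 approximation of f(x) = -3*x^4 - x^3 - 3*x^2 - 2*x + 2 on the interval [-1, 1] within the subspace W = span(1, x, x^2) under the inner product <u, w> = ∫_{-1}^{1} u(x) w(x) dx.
g(x) = -39*x^2/7 - 13*x/5 + 79/35

The best approximation g ∈ W is the orthogonal projection of f onto W. Writing g = a_0 + a_1 x + a_2 x^2, the coefficients solve the normal equations G · a = b where
  G_{ij} = <φ_i, φ_j> and b_i = <f, φ_i>, with φ_0 = 1, φ_1 = x, φ_2 = x^2.
G =
  [2, 0, 2/3]
  [0, 2/3, 0]
  [2/3, 0, 2/5],
b = (4/5, -26/15, -76/105).
Solving gives a_0 = 79/35, a_1 = -13/5, a_2 = -39/7, so
  g(x) = -39*x^2/7 - 13*x/5 + 79/35.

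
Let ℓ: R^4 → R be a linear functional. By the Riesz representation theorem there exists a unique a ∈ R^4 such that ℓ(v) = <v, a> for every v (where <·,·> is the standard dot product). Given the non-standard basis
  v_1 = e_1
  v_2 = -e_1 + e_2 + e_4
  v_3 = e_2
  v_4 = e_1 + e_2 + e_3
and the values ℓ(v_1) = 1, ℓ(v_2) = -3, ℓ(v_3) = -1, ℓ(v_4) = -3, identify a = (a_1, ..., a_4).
a = (1, -1, -3, -1)

Write a = (a_1, ..., a_4) in the standard basis. For each basis vector v_i, ℓ(v_i) = <v_i, a> is a linear equation in the a_j's. Collect the n equations into a matrix system V a = ℓ, where row i of V is v_i (expressed in the standard basis). Since V is invertible (lower-triangular with 1s on the diagonal, up to permutation), solve by back-substitution:
  V =
[[1, 0, 0, 0],
 [-1, 1, 0, 1],
 [0, 1, 0, 0],
 [1, 1, 1, 0]]
  V a = (1, -3, -1, -3)
Solving gives a = (1, -1, -3, -1).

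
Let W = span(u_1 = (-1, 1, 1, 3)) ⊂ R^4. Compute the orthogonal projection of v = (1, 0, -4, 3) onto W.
proj_W(v) = (-1/3, 1/3, 1/3, 1)

Set up U = [u_1 | ... | u_1] ∈ R^(4×1). The projector onto W = col(U) is P = U (U^T U)^(-1) U^T.
Compute U^T U =
  [12],
and U^T v = (4).
Solve U^T U · c = U^T v for the coefficients: c = (1/3). The projection is proj_W(v) = U c.
Check: (v - proj_W(v)) · u_1 = 0  (should be 0).
Result: proj_W(v) = (-1/3, 1/3, 1/3, 1).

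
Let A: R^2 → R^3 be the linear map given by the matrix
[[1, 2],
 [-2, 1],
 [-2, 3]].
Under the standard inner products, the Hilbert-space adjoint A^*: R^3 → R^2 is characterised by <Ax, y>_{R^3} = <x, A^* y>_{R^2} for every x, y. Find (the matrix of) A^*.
A^* = A^T =
[[1, -2, -2],
 [2, 1, 3]]

For real matrices with standard dot products, the defining identity <Ax, y> = <x, A^* y> gives (Ax)^T y = x^T (A^*) y, i.e. x^T A^T y = x^T (A^*) y. Since this holds for all x, y, we must have A^* = A^T. Therefore
A^* =
[[1, -2, -2],
 [2, 1, 3]].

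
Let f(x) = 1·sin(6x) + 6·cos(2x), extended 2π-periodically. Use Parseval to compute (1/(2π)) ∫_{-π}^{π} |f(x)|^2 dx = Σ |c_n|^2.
Σ |c_n|^2 = 37/2

Expand |f|^2 and use orthogonality of {sin(nx), cos(mx)} on [-π, π]:
  ∫_{-π}^{π} sin(nx)^2 dx = π, ∫ cos(mx)^2 dx = π, and cross terms integrate to 0.
So ∫_{-π}^{π} f(x)^2 dx = 1^2 · π + 6^2 · π = (1 + 36)π.
Divide by 2π: (1 + 36)/2 = 37/2.
By Parseval, this equals Σ |c_n|^2.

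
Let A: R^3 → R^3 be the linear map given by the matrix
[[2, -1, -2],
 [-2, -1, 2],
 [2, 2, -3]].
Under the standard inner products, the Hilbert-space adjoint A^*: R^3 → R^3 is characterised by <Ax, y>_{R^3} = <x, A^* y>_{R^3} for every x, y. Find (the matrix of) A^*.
A^* = A^T =
[[2, -2, 2],
 [-1, -1, 2],
 [-2, 2, -3]]

For real matrices with standard dot products, the defining identity <Ax, y> = <x, A^* y> gives (Ax)^T y = x^T (A^*) y, i.e. x^T A^T y = x^T (A^*) y. Since this holds for all x, y, we must have A^* = A^T. Therefore
A^* =
[[2, -2, 2],
 [-1, -1, 2],
 [-2, 2, -3]].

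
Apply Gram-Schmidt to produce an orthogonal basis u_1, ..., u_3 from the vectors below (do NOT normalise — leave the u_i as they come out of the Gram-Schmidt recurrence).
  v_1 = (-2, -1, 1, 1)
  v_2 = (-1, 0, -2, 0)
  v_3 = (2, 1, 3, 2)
Orthogonal basis:
  u_1 = (-2, -1, 1, 1)
  u_2 = (-1, 0, -2, 0)
  u_3 = (2/5, 1, -1/5, 2)

Apply the Gram-Schmidt recurrence
  u_1 = v_1
  u_i = v_i − Σ_{j<i} ((v_i · u_j) / (u_j · u_j)) · u_j.

Step by step this gives:
  u_1 = (-2, -1, 1, 1)
  u_2 = (-1, 0, -2, 0)
  u_3 = (2/5, 1, -1/5, 2)

Orthogonality check:
  u_2 · u_1 = 0 (should be 0)
  u_3 · u_1 = 0 (should be 0)
  u_3 · u_2 = 0 (should be 0)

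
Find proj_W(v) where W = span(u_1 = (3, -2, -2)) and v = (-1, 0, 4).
proj_W(v) = (-33/17, 22/17, 22/17)

Set up U = [u_1 | ... | u_1] ∈ R^(3×1). The projector onto W = col(U) is P = U (U^T U)^(-1) U^T.
Compute U^T U =
  [17],
and U^T v = (-11).
Solve U^T U · c = U^T v for the coefficients: c = (-11/17). The projection is proj_W(v) = U c.
Check: (v - proj_W(v)) · u_1 = 0  (should be 0).
Result: proj_W(v) = (-33/17, 22/17, 22/17).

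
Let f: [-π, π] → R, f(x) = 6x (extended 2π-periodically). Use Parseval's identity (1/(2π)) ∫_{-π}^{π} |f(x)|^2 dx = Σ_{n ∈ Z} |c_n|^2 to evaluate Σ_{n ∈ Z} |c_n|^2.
Σ |c_n|^2 = 12π^2

Expand and integrate term by term over [-π, π]:
  ∫ (6x)^2 dx = 36·(2π^3/3); ∫ 2·6·(0)·x dx = 0 (odd integrand); ∫ 0^2 dx = 0·2π.
So (1/(2π)) ∫_{-π}^{π} (6x)^2 dx = 36π^2/3 + 0 = 12π^2.
Parseval ⇒ Σ |c_n|^2 = 12π^2.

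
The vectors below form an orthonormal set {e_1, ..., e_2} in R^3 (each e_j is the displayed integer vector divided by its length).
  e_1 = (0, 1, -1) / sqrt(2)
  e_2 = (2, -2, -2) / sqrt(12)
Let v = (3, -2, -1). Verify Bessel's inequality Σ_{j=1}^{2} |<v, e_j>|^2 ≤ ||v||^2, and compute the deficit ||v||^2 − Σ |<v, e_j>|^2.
Σ |<v, e_j>|^2 = 25/2; ||v||^2 = 14; deficit = 3/2

Write each e_j = u_j / sqrt(<u_j, u_j>) where u_j is the displayed integer vector. Then <v, e_j> = <v, u_j> / sqrt(<u_j, u_j>), so |<v, e_j>|^2 = <v, u_j>^2 / <u_j, u_j>.
Coefficients: <v, e_1> = -1/sqrt(2), <v, e_2> = 12/sqrt(12).
Square and sum: Σ |<v, e_j>|^2 = 25/2.
Compute ||v||^2 = v·v = 14.
Deficit = 14 − 25/2 = 3/2 ≥ 0, confirming Bessel's inequality. (The deficit equals ||v − Σ <v,e_j> e_j||^2, the squared distance from v to span{e_j}.)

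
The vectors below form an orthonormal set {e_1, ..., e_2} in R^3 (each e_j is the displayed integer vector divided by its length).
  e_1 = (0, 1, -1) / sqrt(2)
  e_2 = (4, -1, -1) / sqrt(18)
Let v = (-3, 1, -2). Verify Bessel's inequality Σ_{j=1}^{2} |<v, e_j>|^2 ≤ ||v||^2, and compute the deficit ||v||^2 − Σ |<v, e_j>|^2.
Σ |<v, e_j>|^2 = 101/9; ||v||^2 = 14; deficit = 25/9

Write each e_j = u_j / sqrt(<u_j, u_j>) where u_j is the displayed integer vector. Then <v, e_j> = <v, u_j> / sqrt(<u_j, u_j>), so |<v, e_j>|^2 = <v, u_j>^2 / <u_j, u_j>.
Coefficients: <v, e_1> = 3/sqrt(2), <v, e_2> = -11/sqrt(18).
Square and sum: Σ |<v, e_j>|^2 = 101/9.
Compute ||v||^2 = v·v = 14.
Deficit = 14 − 101/9 = 25/9 ≥ 0, confirming Bessel's inequality. (The deficit equals ||v − Σ <v,e_j> e_j||^2, the squared distance from v to span{e_j}.)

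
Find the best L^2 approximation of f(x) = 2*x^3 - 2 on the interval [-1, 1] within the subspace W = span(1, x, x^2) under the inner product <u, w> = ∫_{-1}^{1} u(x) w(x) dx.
g(x) = 6*x/5 - 2

The best approximation g ∈ W is the orthogonal projection of f onto W. Writing g = a_0 + a_1 x + a_2 x^2, the coefficients solve the normal equations G · a = b where
  G_{ij} = <φ_i, φ_j> and b_i = <f, φ_i>, with φ_0 = 1, φ_1 = x, φ_2 = x^2.
G =
  [2, 0, 2/3]
  [0, 2/3, 0]
  [2/3, 0, 2/5],
b = (-4, 4/5, -4/3).
Solving gives a_0 = -2, a_1 = 6/5, a_2 = 0, so
  g(x) = 6*x/5 - 2.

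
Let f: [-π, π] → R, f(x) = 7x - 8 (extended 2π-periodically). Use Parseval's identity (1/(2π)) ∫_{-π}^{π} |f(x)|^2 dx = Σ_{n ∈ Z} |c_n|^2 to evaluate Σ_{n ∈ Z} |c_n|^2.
Σ |c_n|^2 = 49π^2/3 + 64

Expand and integrate term by term over [-π, π]:
  ∫ (7x)^2 dx = 49·(2π^3/3); ∫ 2·7·(-8)·x dx = 0 (odd integrand); ∫ (-8)^2 dx = 64·2π.
So (1/(2π)) ∫_{-π}^{π} (7x - 8)^2 dx = 49π^2/3 + 64 = 49π^2/3 + 64.
Parseval ⇒ Σ |c_n|^2 = 49π^2/3 + 64.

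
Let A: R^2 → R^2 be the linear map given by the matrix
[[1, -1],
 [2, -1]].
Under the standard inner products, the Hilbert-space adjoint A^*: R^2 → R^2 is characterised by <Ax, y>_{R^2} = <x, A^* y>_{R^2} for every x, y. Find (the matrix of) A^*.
A^* = A^T =
[[1, 2],
 [-1, -1]]

For real matrices with standard dot products, the defining identity <Ax, y> = <x, A^* y> gives (Ax)^T y = x^T (A^*) y, i.e. x^T A^T y = x^T (A^*) y. Since this holds for all x, y, we must have A^* = A^T. Therefore
A^* =
[[1, 2],
 [-1, -1]].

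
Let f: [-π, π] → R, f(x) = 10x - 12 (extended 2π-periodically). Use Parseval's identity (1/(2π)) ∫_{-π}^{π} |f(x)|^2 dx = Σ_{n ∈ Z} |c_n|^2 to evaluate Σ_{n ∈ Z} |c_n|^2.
Σ |c_n|^2 = 100π^2/3 + 144

Expand and integrate term by term over [-π, π]:
  ∫ (10x)^2 dx = 100·(2π^3/3); ∫ 2·10·(-12)·x dx = 0 (odd integrand); ∫ (-12)^2 dx = 144·2π.
So (1/(2π)) ∫_{-π}^{π} (10x - 12)^2 dx = 100π^2/3 + 144 = 100π^2/3 + 144.
Parseval ⇒ Σ |c_n|^2 = 100π^2/3 + 144.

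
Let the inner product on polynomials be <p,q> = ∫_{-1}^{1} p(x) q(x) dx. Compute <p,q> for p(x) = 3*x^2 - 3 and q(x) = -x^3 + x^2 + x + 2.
<p,q> = -44/5

Expand the product: p(x)·q(x) = -3*x^5 + 3*x^4 + 6*x^3 + 3*x^2 - 3*x - 6.
∫_{-1}^{1} of each monomial x^k gives [2/(k+1) if k even, 0 if k odd]. Integrating term-by-term (or equivalently evaluating the antiderivative F(x) = -x^6/2 + 3*x^5/5 + 3*x^4/2 + x^3 - 3*x^2/2 - 6*x at the endpoints):
  F(1) − F(−1) = -49/10 − (39/10) = -44/5.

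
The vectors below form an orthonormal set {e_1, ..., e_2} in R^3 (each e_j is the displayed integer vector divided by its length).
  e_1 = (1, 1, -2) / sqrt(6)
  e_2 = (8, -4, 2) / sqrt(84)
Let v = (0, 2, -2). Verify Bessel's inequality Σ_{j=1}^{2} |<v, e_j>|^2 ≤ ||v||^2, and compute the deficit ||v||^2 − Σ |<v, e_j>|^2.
Σ |<v, e_j>|^2 = 54/7; ||v||^2 = 8; deficit = 2/7

Write each e_j = u_j / sqrt(<u_j, u_j>) where u_j is the displayed integer vector. Then <v, e_j> = <v, u_j> / sqrt(<u_j, u_j>), so |<v, e_j>|^2 = <v, u_j>^2 / <u_j, u_j>.
Coefficients: <v, e_1> = 6/sqrt(6), <v, e_2> = -12/sqrt(84).
Square and sum: Σ |<v, e_j>|^2 = 54/7.
Compute ||v||^2 = v·v = 8.
Deficit = 8 − 54/7 = 2/7 ≥ 0, confirming Bessel's inequality. (The deficit equals ||v − Σ <v,e_j> e_j||^2, the squared distance from v to span{e_j}.)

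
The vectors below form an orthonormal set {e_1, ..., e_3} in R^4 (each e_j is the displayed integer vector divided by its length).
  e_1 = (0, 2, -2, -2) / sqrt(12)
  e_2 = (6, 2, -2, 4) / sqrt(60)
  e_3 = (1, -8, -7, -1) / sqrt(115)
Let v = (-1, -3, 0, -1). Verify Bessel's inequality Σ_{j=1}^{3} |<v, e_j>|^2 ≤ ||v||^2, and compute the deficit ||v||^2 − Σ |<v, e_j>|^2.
Σ |<v, e_j>|^2 = 244/23; ||v||^2 = 11; deficit = 9/23

Write each e_j = u_j / sqrt(<u_j, u_j>) where u_j is the displayed integer vector. Then <v, e_j> = <v, u_j> / sqrt(<u_j, u_j>), so |<v, e_j>|^2 = <v, u_j>^2 / <u_j, u_j>.
Coefficients: <v, e_1> = -4/sqrt(12), <v, e_2> = -16/sqrt(60), <v, e_3> = 24/sqrt(115).
Square and sum: Σ |<v, e_j>|^2 = 244/23.
Compute ||v||^2 = v·v = 11.
Deficit = 11 − 244/23 = 9/23 ≥ 0, confirming Bessel's inequality. (The deficit equals ||v − Σ <v,e_j> e_j||^2, the squared distance from v to span{e_j}.)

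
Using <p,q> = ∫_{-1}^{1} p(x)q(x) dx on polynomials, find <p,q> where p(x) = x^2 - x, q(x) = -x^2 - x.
<p,q> = 4/15

Expand the product: p(x)·q(x) = -x^4 + x^2.
∫_{-1}^{1} of each monomial x^k gives [2/(k+1) if k even, 0 if k odd]. Integrating term-by-term (or equivalently evaluating the antiderivative F(x) = -x^5/5 + x^3/3 at the endpoints):
  F(1) − F(−1) = 2/15 − (-2/15) = 4/15.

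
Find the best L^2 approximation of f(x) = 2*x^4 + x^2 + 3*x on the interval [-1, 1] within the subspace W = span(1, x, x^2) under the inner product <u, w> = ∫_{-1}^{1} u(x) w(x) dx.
g(x) = 19*x^2/7 + 3*x - 6/35

The best approximation g ∈ W is the orthogonal projection of f onto W. Writing g = a_0 + a_1 x + a_2 x^2, the coefficients solve the normal equations G · a = b where
  G_{ij} = <φ_i, φ_j> and b_i = <f, φ_i>, with φ_0 = 1, φ_1 = x, φ_2 = x^2.
G =
  [2, 0, 2/3]
  [0, 2/3, 0]
  [2/3, 0, 2/5],
b = (22/15, 2, 34/35).
Solving gives a_0 = -6/35, a_1 = 3, a_2 = 19/7, so
  g(x) = 19*x^2/7 + 3*x - 6/35.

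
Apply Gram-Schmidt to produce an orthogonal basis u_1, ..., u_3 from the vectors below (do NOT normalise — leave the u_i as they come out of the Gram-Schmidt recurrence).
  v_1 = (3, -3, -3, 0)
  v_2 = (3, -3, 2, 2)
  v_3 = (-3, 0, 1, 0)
Orthogonal basis:
  u_1 = (3, -3, -3, 0)
  u_2 = (5/3, -5/3, 10/3, 2)
  u_3 = (-95/62, -91/62, -2/31, 5/31)

Apply the Gram-Schmidt recurrence
  u_1 = v_1
  u_i = v_i − Σ_{j<i} ((v_i · u_j) / (u_j · u_j)) · u_j.

Step by step this gives:
  u_1 = (3, -3, -3, 0)
  u_2 = (5/3, -5/3, 10/3, 2)
  u_3 = (-95/62, -91/62, -2/31, 5/31)

Orthogonality check:
  u_2 · u_1 = 0 (should be 0)
  u_3 · u_1 = 0 (should be 0)
  u_3 · u_2 = 0 (should be 0)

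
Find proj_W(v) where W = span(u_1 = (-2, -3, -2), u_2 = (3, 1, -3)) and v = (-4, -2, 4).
proj_W(v) = (-672/157, -266/157, 600/157)

Set up U = [u_1 | ... | u_2] ∈ R^(3×2). The projector onto W = col(U) is P = U (U^T U)^(-1) U^T.
Compute U^T U =
  [17, -3]
  [-3, 19],
and U^T v = (6, -26).
Solve U^T U · c = U^T v for the coefficients: c = (18/157, -212/157). The projection is proj_W(v) = U c.
Check: (v - proj_W(v)) · u_1 = 0  (should be 0).
Check: (v - proj_W(v)) · u_2 = 0  (should be 0).
Result: proj_W(v) = (-672/157, -266/157, 600/157).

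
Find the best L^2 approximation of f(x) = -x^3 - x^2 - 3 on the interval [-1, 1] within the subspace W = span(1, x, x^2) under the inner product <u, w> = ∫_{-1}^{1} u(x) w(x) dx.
g(x) = -x^2 - 3*x/5 - 3

The best approximation g ∈ W is the orthogonal projection of f onto W. Writing g = a_0 + a_1 x + a_2 x^2, the coefficients solve the normal equations G · a = b where
  G_{ij} = <φ_i, φ_j> and b_i = <f, φ_i>, with φ_0 = 1, φ_1 = x, φ_2 = x^2.
G =
  [2, 0, 2/3]
  [0, 2/3, 0]
  [2/3, 0, 2/5],
b = (-20/3, -2/5, -12/5).
Solving gives a_0 = -3, a_1 = -3/5, a_2 = -1, so
  g(x) = -x^2 - 3*x/5 - 3.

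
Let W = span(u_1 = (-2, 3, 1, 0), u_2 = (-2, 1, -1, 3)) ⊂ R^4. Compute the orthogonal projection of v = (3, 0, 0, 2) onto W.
proj_W(v) = (18/29, -39/29, -21/29, 18/29)

Set up U = [u_1 | ... | u_2] ∈ R^(4×2). The projector onto W = col(U) is P = U (U^T U)^(-1) U^T.
Compute U^T U =
  [14, 6]
  [6, 15],
and U^T v = (-6, 0).
Solve U^T U · c = U^T v for the coefficients: c = (-15/29, 6/29). The projection is proj_W(v) = U c.
Check: (v - proj_W(v)) · u_1 = 0  (should be 0).
Check: (v - proj_W(v)) · u_2 = 0  (should be 0).
Result: proj_W(v) = (18/29, -39/29, -21/29, 18/29).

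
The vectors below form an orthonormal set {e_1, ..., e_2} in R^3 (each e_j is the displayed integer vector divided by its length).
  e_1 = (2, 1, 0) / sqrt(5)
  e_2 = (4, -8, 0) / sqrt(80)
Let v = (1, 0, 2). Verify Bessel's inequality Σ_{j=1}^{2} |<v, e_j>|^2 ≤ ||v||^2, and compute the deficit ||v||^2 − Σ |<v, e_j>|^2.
Σ |<v, e_j>|^2 = 1; ||v||^2 = 5; deficit = 4

Write each e_j = u_j / sqrt(<u_j, u_j>) where u_j is the displayed integer vector. Then <v, e_j> = <v, u_j> / sqrt(<u_j, u_j>), so |<v, e_j>|^2 = <v, u_j>^2 / <u_j, u_j>.
Coefficients: <v, e_1> = 2/sqrt(5), <v, e_2> = 4/sqrt(80).
Square and sum: Σ |<v, e_j>|^2 = 1.
Compute ||v||^2 = v·v = 5.
Deficit = 5 − 1 = 4 ≥ 0, confirming Bessel's inequality. (The deficit equals ||v − Σ <v,e_j> e_j||^2, the squared distance from v to span{e_j}.)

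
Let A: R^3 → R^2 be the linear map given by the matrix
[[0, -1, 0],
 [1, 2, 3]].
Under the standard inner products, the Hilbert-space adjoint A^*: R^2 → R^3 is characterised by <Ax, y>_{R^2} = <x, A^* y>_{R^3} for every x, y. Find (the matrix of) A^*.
A^* = A^T =
[[0, 1],
 [-1, 2],
 [0, 3]]

For real matrices with standard dot products, the defining identity <Ax, y> = <x, A^* y> gives (Ax)^T y = x^T (A^*) y, i.e. x^T A^T y = x^T (A^*) y. Since this holds for all x, y, we must have A^* = A^T. Therefore
A^* =
[[0, 1],
 [-1, 2],
 [0, 3]].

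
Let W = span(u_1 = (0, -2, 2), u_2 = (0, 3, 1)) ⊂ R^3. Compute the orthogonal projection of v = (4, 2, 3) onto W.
proj_W(v) = (0, 2, 3)

Set up U = [u_1 | ... | u_2] ∈ R^(3×2). The projector onto W = col(U) is P = U (U^T U)^(-1) U^T.
Compute U^T U =
  [8, -4]
  [-4, 10],
and U^T v = (2, 9).
Solve U^T U · c = U^T v for the coefficients: c = (7/8, 5/4). The projection is proj_W(v) = U c.
Check: (v - proj_W(v)) · u_1 = 0  (should be 0).
Check: (v - proj_W(v)) · u_2 = 0  (should be 0).
Result: proj_W(v) = (0, 2, 3).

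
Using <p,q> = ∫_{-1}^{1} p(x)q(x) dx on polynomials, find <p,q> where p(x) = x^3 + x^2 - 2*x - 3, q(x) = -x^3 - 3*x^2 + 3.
<p,q> = -374/35

Expand the product: p(x)·q(x) = -x^6 - 4*x^5 - x^4 + 12*x^3 + 12*x^2 - 6*x - 9.
∫_{-1}^{1} of each monomial x^k gives [2/(k+1) if k even, 0 if k odd]. Integrating term-by-term (or equivalently evaluating the antiderivative F(x) = -x^7/7 - 2*x^6/3 - x^5/5 + 3*x^4 + 4*x^3 - 3*x^2 - 9*x at the endpoints):
  F(1) − F(−1) = -631/105 − (491/105) = -374/35.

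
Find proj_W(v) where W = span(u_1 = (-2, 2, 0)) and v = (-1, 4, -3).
proj_W(v) = (-5/2, 5/2, 0)

Set up U = [u_1 | ... | u_1] ∈ R^(3×1). The projector onto W = col(U) is P = U (U^T U)^(-1) U^T.
Compute U^T U =
  [8],
and U^T v = (10).
Solve U^T U · c = U^T v for the coefficients: c = (5/4). The projection is proj_W(v) = U c.
Check: (v - proj_W(v)) · u_1 = 0  (should be 0).
Result: proj_W(v) = (-5/2, 5/2, 0).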